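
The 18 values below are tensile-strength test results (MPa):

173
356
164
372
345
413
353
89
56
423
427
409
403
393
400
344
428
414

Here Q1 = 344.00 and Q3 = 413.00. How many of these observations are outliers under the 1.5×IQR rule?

IQR = 69.00; fences at 344.00 − 103.50 = 240.50 and 413.00 + 103.50 = 516.50.
Outside the cutoffs: 56, 89, 164, 173.

4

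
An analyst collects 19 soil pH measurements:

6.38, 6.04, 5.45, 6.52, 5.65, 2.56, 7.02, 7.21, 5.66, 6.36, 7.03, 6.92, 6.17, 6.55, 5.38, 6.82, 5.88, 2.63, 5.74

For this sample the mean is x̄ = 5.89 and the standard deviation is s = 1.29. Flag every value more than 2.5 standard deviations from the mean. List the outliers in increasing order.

2.56, 2.63

Cutoffs at x̄ ± 2.5s: 5.89 ± 2.5·1.29 = [2.665, 9.115].
2.56: z = -2.58, |z| > 2.5 → outlier.
2.63: z = -2.53, |z| > 2.5 → outlier.
Every other value lies within [2.665, 9.115].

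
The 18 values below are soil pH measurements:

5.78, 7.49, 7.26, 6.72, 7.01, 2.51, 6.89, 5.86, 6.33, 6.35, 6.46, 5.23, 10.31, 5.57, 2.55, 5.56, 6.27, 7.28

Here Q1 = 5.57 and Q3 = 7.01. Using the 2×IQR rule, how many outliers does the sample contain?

IQR = 1.44; fences at 5.57 − 2.88 = 2.69 and 7.01 + 2.88 = 9.89.
Outside the cutoffs: 2.51, 2.55, 10.31.

3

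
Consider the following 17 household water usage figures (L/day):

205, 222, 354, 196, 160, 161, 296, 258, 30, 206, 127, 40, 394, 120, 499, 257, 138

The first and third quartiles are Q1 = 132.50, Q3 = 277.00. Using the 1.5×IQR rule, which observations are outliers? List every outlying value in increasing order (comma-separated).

IQR = Q3 − Q1 = 277.00 − 132.50 = 144.50.
Lower fence = Q1 − 1.5·IQR = 132.50 − 216.75 = -84.25.
Upper fence = Q3 + 1.5·IQR = 277.00 + 216.75 = 493.75.
499 > 493.75 → outlier.
All remaining values lie within [-84.25, 493.75].

499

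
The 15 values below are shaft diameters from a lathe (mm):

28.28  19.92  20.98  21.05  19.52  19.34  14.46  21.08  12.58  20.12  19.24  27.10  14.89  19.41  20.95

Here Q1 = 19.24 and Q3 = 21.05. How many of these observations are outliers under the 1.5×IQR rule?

IQR = 1.81; fences at 19.24 − 2.715 = 16.525 and 21.05 + 2.715 = 23.765.
Outside the cutoffs: 12.58, 14.46, 14.89, 27.10, 28.28.

5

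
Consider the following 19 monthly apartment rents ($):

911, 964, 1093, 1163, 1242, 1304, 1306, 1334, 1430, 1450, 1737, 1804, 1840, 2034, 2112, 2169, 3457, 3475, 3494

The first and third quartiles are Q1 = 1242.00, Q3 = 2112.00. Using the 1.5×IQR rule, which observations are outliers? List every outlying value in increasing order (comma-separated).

3457, 3475, 3494

IQR = Q3 − Q1 = 2112.00 − 1242.00 = 870.00.
Lower fence = Q1 − 1.5·IQR = 1242.00 − 1305.00 = -63.00.
Upper fence = Q3 + 1.5·IQR = 2112.00 + 1305.00 = 3417.00.
3457 > 3417.00 → outlier.
3475 > 3417.00 → outlier.
3494 > 3417.00 → outlier.
All remaining values lie within [-63.00, 3417.00].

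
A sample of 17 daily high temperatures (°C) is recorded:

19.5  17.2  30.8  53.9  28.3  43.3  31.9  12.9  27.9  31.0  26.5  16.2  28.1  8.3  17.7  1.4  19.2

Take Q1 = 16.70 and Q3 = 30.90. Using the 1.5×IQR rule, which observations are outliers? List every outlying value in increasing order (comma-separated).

53.9

IQR = Q3 − Q1 = 30.90 − 16.70 = 14.20.
Lower fence = Q1 − 1.5·IQR = 16.70 − 21.30 = -4.60.
Upper fence = Q3 + 1.5·IQR = 30.90 + 21.30 = 52.20.
53.9 > 52.20 → outlier.
All remaining values lie within [-4.60, 52.20].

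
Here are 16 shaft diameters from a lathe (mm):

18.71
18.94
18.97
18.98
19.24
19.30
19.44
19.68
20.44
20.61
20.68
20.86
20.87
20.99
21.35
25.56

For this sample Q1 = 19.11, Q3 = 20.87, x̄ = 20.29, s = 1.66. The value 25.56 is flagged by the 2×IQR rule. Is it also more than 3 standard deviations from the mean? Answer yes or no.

z = (25.56 − 20.29) / 1.66 = 3.17.
|z| = 3.17 > 3.

yes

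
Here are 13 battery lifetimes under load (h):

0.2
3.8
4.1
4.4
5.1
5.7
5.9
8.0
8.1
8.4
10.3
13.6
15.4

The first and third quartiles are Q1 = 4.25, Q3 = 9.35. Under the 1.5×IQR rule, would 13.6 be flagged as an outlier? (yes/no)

IQR = Q3 − Q1 = 9.35 − 4.25 = 5.10.
Lower fence = Q1 − 1.5·IQR = 4.25 − 7.65 = -3.40.
Upper fence = Q3 + 1.5·IQR = 9.35 + 7.65 = 17.00.
13.6 lies within [-3.40, 17.00].

no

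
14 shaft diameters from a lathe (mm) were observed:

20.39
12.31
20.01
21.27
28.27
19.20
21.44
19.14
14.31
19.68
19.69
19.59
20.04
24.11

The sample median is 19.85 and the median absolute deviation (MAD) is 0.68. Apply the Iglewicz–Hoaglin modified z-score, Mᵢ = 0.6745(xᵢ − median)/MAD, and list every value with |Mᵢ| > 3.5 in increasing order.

|Mᵢ| > 3.5 ⇔ |xᵢ − 19.85| > 3.5·0.68/0.6745 = 3.53.
So outliers lie outside [16.32, 23.38].
12.31: M = -7.48 → outlier.
14.31: M = -5.50 → outlier.
24.11: M = 4.23 → outlier.
28.27: M = 8.35 → outlier.

12.31, 14.31, 24.11, 28.27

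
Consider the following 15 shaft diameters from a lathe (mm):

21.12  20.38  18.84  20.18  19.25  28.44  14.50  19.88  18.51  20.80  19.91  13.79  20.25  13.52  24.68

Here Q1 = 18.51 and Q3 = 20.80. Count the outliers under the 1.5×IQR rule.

IQR = 2.29; fences at 18.51 − 3.435 = 15.075 and 20.80 + 3.435 = 24.235.
Outside the cutoffs: 13.52, 13.79, 14.50, 24.68, 28.44.

5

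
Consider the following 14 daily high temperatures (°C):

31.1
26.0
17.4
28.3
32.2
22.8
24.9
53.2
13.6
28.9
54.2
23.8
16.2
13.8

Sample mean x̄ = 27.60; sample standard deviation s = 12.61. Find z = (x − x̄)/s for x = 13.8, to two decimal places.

-1.09

z = (13.8 − 27.60) / 12.61 = -1.09.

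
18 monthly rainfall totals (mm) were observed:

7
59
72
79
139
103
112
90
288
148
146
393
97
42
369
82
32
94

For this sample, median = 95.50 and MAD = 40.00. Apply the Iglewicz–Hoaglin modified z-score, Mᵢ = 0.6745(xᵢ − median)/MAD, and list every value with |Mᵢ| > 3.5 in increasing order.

|Mᵢ| > 3.5 ⇔ |xᵢ − 95.50| > 3.5·40.00/0.6745 = 207.56.
So outliers lie outside [-112.06, 303.06].
369: M = 4.61 → outlier.
393: M = 5.02 → outlier.

369, 393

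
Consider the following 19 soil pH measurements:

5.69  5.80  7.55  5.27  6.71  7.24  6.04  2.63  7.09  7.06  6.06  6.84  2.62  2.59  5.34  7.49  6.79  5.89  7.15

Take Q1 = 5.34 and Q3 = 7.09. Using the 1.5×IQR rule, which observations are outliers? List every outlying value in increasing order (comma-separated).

2.59, 2.62, 2.63

IQR = Q3 − Q1 = 7.09 − 5.34 = 1.75.
Lower fence = Q1 − 1.5·IQR = 5.34 − 2.625 = 2.715.
Upper fence = Q3 + 1.5·IQR = 7.09 + 2.625 = 9.715.
2.59 < 2.715 → outlier.
2.62 < 2.715 → outlier.
2.63 < 2.715 → outlier.
All remaining values lie within [2.715, 9.715].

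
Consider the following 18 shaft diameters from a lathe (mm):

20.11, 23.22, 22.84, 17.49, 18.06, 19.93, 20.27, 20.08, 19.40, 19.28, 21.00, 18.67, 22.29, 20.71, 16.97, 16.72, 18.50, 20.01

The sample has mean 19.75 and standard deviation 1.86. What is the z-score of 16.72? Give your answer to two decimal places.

z = (16.72 − 19.75) / 1.86 = -1.63.

-1.63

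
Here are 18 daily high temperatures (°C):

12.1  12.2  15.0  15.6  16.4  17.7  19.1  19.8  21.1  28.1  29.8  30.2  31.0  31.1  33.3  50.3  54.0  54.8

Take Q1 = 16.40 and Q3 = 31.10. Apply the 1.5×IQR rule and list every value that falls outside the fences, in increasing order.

54.0, 54.8

IQR = Q3 − Q1 = 31.10 − 16.40 = 14.70.
Lower fence = Q1 − 1.5·IQR = 16.40 − 22.05 = -5.65.
Upper fence = Q3 + 1.5·IQR = 31.10 + 22.05 = 53.15.
54.0 > 53.15 → outlier.
54.8 > 53.15 → outlier.
All remaining values lie within [-5.65, 53.15].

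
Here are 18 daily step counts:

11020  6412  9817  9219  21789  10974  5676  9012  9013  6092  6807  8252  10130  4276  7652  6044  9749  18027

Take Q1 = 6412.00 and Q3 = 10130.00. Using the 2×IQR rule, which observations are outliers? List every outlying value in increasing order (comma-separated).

IQR = Q3 − Q1 = 10130.00 − 6412.00 = 3718.00.
Lower fence = Q1 − 2·IQR = 6412.00 − 7436.00 = -1024.00.
Upper fence = Q3 + 2·IQR = 10130.00 + 7436.00 = 17566.00.
18027 > 17566.00 → outlier.
21789 > 17566.00 → outlier.
All remaining values lie within [-1024.00, 17566.00].

18027, 21789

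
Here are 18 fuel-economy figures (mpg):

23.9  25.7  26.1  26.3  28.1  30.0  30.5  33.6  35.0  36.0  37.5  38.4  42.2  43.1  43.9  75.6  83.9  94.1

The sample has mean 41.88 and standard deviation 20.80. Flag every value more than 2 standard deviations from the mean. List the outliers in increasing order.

83.9, 94.1

Cutoffs at x̄ ± 2s: 41.88 ± 2·20.80 = [0.28, 83.48].
83.9: z = 2.02, |z| > 2 → outlier.
94.1: z = 2.51, |z| > 2 → outlier.
Every other value lies within [0.28, 83.48].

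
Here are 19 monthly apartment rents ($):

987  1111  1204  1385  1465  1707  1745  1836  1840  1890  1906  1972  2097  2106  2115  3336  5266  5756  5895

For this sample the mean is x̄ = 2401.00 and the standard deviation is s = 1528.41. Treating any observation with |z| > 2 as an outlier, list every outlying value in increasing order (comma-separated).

5756, 5895

Cutoffs at x̄ ± 2s: 2401.00 ± 2·1528.41 = [-655.82, 5457.82].
5756: z = 2.20, |z| > 2 → outlier.
5895: z = 2.29, |z| > 2 → outlier.
Every other value lies within [-655.82, 5457.82].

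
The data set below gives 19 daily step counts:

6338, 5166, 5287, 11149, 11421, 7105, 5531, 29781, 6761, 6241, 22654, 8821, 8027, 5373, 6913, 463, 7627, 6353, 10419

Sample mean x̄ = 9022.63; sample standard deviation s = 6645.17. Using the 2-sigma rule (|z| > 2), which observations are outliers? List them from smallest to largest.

22654, 29781

Cutoffs at x̄ ± 2s: 9022.63 ± 2·6645.17 = [-4267.71, 22312.97].
22654: z = 2.05, |z| > 2 → outlier.
29781: z = 3.12, |z| > 2 → outlier.
Every other value lies within [-4267.71, 22312.97].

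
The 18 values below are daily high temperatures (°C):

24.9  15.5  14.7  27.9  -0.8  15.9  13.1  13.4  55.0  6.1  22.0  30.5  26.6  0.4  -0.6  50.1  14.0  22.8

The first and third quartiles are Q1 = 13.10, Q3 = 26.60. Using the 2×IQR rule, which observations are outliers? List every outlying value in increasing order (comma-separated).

IQR = Q3 − Q1 = 26.60 − 13.10 = 13.50.
Lower fence = Q1 − 2·IQR = 13.10 − 27.00 = -13.90.
Upper fence = Q3 + 2·IQR = 26.60 + 27.00 = 53.60.
55.0 > 53.60 → outlier.
All remaining values lie within [-13.90, 53.60].

55.0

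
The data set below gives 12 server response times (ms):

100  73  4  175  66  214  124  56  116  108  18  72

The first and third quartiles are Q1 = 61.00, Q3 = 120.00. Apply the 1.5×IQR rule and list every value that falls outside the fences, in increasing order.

IQR = Q3 − Q1 = 120.00 − 61.00 = 59.00.
Lower fence = Q1 − 1.5·IQR = 61.00 − 88.50 = -27.50.
Upper fence = Q3 + 1.5·IQR = 120.00 + 88.50 = 208.50.
214 > 208.50 → outlier.
All remaining values lie within [-27.50, 208.50].

214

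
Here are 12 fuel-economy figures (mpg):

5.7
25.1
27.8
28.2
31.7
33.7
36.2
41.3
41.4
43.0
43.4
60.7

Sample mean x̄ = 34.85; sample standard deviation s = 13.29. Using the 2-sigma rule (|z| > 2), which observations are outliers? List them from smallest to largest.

5.7

Cutoffs at x̄ ± 2s: 34.85 ± 2·13.29 = [8.27, 61.43].
5.7: z = -2.19, |z| > 2 → outlier.
Every other value lies within [8.27, 61.43].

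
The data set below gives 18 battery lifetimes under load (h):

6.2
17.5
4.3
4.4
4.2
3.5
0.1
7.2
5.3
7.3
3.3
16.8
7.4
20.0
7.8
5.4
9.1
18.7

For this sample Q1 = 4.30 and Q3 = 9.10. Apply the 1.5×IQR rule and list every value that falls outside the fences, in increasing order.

IQR = Q3 − Q1 = 9.10 − 4.30 = 4.80.
Lower fence = Q1 − 1.5·IQR = 4.30 − 7.20 = -2.90.
Upper fence = Q3 + 1.5·IQR = 9.10 + 7.20 = 16.30.
16.8 > 16.30 → outlier.
17.5 > 16.30 → outlier.
18.7 > 16.30 → outlier.
20.0 > 16.30 → outlier.
All remaining values lie within [-2.90, 16.30].

16.8, 17.5, 18.7, 20.0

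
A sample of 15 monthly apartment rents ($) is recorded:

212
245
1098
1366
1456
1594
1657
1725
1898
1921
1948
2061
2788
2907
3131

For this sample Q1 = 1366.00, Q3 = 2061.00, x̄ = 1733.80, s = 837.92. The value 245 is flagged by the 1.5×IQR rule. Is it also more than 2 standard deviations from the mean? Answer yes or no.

z = (245 − 1733.80) / 837.92 = -1.78.
|z| = 1.78 ≤ 2.

no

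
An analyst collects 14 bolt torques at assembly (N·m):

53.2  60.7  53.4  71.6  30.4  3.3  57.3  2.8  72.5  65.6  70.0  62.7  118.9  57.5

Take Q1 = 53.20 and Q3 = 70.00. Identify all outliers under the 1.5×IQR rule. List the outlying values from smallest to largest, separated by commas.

IQR = Q3 − Q1 = 70.00 − 53.20 = 16.80.
Lower fence = Q1 − 1.5·IQR = 53.20 − 25.20 = 28.00.
Upper fence = Q3 + 1.5·IQR = 70.00 + 25.20 = 95.20.
2.8 < 28.00 → outlier.
3.3 < 28.00 → outlier.
118.9 > 95.20 → outlier.
All remaining values lie within [28.00, 95.20].

2.8, 3.3, 118.9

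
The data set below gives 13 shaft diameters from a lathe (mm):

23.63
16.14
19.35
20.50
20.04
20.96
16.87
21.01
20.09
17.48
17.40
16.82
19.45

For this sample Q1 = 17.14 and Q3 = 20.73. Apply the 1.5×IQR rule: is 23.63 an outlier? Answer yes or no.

IQR = Q3 − Q1 = 20.73 − 17.14 = 3.59.
Lower fence = Q1 − 1.5·IQR = 17.14 − 5.385 = 11.755.
Upper fence = Q3 + 1.5·IQR = 20.73 + 5.385 = 26.115.
23.63 lies within [11.755, 26.115].

no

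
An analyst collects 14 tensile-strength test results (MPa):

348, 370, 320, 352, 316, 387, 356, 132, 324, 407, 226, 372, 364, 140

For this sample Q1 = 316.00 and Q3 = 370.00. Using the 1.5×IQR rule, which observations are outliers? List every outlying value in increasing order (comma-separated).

132, 140, 226

IQR = Q3 − Q1 = 370.00 − 316.00 = 54.00.
Lower fence = Q1 − 1.5·IQR = 316.00 − 81.00 = 235.00.
Upper fence = Q3 + 1.5·IQR = 370.00 + 81.00 = 451.00.
132 < 235.00 → outlier.
140 < 235.00 → outlier.
226 < 235.00 → outlier.
All remaining values lie within [235.00, 451.00].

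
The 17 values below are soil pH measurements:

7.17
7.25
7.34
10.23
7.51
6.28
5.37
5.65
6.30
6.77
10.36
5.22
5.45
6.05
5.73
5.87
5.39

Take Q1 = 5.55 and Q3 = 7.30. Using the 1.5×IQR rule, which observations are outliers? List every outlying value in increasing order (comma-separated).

10.23, 10.36

IQR = Q3 − Q1 = 7.30 − 5.55 = 1.75.
Lower fence = Q1 − 1.5·IQR = 5.55 − 2.625 = 2.925.
Upper fence = Q3 + 1.5·IQR = 7.30 + 2.625 = 9.925.
10.23 > 9.925 → outlier.
10.36 > 9.925 → outlier.
All remaining values lie within [2.925, 9.925].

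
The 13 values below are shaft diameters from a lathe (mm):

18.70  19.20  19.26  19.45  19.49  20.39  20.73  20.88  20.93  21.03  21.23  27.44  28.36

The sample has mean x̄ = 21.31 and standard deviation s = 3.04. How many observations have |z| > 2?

Cutoffs: x̄ ± 2s = [15.23, 27.39].
Outside the cutoffs: 27.44, 28.36.

2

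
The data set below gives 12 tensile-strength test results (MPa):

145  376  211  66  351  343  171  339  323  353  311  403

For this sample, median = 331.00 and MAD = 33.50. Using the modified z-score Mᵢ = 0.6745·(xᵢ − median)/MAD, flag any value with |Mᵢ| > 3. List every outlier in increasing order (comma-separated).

66, 145, 171

|Mᵢ| > 3 ⇔ |xᵢ − 331.00| > 3·33.50/0.6745 = 149.00.
So outliers lie outside [182.00, 480.00].
66: M = -5.34 → outlier.
145: M = -3.74 → outlier.
171: M = -3.22 → outlier.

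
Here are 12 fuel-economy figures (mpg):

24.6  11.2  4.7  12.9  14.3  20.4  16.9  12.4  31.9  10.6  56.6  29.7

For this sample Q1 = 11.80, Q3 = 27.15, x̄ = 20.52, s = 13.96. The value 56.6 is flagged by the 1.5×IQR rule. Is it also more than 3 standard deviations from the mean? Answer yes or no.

z = (56.6 − 20.52) / 13.96 = 2.58.
|z| = 2.58 ≤ 3.

no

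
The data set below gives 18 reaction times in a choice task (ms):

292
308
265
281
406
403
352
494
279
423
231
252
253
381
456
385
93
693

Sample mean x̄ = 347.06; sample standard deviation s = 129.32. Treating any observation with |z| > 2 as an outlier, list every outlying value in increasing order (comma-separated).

Cutoffs at x̄ ± 2s: 347.06 ± 2·129.32 = [88.42, 605.70].
693: z = 2.68, |z| > 2 → outlier.
Every other value lies within [88.42, 605.70].

693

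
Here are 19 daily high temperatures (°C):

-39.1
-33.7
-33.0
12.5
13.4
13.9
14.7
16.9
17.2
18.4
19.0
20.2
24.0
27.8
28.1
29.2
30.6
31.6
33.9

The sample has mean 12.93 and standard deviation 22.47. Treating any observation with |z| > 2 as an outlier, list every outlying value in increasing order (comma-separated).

-39.1, -33.7, -33.0

Cutoffs at x̄ ± 2s: 12.93 ± 2·22.47 = [-32.01, 57.87].
-39.1: z = -2.32, |z| > 2 → outlier.
-33.7: z = -2.08, |z| > 2 → outlier.
-33.0: z = -2.04, |z| > 2 → outlier.
Every other value lies within [-32.01, 57.87].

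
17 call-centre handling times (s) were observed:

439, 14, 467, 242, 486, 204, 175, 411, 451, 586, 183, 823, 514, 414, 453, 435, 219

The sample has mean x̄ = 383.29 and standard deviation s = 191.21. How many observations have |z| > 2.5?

Cutoffs: x̄ ± 2.5s = [-94.735, 861.315].
Every value lies within the cutoffs.

0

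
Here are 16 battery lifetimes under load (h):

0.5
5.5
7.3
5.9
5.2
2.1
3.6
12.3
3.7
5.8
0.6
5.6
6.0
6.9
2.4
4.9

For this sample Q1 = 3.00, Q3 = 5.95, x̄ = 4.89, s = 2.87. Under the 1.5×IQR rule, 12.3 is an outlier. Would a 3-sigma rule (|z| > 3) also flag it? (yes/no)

z = (12.3 − 4.89) / 2.87 = 2.58.
|z| = 2.58 ≤ 3.

no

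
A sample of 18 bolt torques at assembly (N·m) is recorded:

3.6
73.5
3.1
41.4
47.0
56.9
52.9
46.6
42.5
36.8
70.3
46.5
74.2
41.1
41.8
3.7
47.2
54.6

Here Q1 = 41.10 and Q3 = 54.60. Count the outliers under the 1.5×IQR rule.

IQR = 13.50; fences at 41.10 − 20.25 = 20.85 and 54.60 + 20.25 = 74.85.
Outside the cutoffs: 3.1, 3.6, 3.7.

3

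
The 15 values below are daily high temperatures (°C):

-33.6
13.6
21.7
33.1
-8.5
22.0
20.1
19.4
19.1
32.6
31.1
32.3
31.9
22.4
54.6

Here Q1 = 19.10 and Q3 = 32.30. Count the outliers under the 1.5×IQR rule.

IQR = 13.20; fences at 19.10 − 19.80 = -0.70 and 32.30 + 19.80 = 52.10.
Outside the cutoffs: -33.6, -8.5, 54.6.

3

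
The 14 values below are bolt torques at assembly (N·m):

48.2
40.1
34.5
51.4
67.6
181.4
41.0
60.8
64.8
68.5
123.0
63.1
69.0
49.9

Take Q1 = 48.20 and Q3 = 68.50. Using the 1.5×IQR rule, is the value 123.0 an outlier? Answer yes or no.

yes

IQR = Q3 − Q1 = 68.50 − 48.20 = 20.30.
Lower fence = Q1 − 1.5·IQR = 48.20 − 30.45 = 17.75.
Upper fence = Q3 + 1.5·IQR = 68.50 + 30.45 = 98.95.
123.0 lies above the upper fence.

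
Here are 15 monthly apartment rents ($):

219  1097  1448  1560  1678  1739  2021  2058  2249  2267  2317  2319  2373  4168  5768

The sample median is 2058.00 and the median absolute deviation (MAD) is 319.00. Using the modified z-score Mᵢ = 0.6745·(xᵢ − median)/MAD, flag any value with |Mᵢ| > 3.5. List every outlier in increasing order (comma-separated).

|Mᵢ| > 3.5 ⇔ |xᵢ − 2058.00| > 3.5·319.00/0.6745 = 1655.30.
So outliers lie outside [402.70, 3713.30].
219: M = -3.89 → outlier.
4168: M = 4.46 → outlier.
5768: M = 7.84 → outlier.

219, 4168, 5768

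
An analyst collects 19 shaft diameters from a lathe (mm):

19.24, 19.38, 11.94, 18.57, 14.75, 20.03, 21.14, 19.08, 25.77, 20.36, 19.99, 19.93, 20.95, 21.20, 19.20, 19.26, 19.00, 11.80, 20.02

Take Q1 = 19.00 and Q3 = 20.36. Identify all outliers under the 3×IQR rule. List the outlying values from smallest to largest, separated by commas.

11.80, 11.94, 14.75, 25.77

IQR = Q3 − Q1 = 20.36 − 19.00 = 1.36.
Lower fence = Q1 − 3·IQR = 19.00 − 4.08 = 14.92.
Upper fence = Q3 + 3·IQR = 20.36 + 4.08 = 24.44.
11.80 < 14.92 → outlier.
11.94 < 14.92 → outlier.
14.75 < 14.92 → outlier.
25.77 > 24.44 → outlier.
All remaining values lie within [14.92, 24.44].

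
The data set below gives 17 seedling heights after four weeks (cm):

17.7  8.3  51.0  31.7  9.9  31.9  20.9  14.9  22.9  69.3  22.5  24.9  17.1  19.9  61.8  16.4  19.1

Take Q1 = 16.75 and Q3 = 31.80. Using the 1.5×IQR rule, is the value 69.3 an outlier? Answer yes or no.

IQR = Q3 − Q1 = 31.80 − 16.75 = 15.05.
Lower fence = Q1 − 1.5·IQR = 16.75 − 22.575 = -5.825.
Upper fence = Q3 + 1.5·IQR = 31.80 + 22.575 = 54.375.
69.3 lies above the upper fence.

yes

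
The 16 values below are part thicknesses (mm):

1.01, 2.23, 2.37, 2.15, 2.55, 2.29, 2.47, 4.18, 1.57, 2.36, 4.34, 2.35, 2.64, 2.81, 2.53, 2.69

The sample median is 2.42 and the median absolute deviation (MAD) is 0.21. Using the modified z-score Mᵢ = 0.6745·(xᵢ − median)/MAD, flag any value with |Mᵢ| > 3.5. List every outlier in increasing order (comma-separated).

1.01, 4.18, 4.34

|Mᵢ| > 3.5 ⇔ |xᵢ − 2.42| > 3.5·0.21/0.6745 = 1.09.
So outliers lie outside [1.33, 3.51].
1.01: M = -4.53 → outlier.
4.18: M = 5.65 → outlier.
4.34: M = 6.17 → outlier.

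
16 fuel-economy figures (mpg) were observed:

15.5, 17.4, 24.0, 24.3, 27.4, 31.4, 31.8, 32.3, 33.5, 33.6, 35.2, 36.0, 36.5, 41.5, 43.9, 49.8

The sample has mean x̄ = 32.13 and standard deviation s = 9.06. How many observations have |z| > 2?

Cutoffs: x̄ ± 2s = [14.01, 50.25].
Every value lies within the cutoffs.

0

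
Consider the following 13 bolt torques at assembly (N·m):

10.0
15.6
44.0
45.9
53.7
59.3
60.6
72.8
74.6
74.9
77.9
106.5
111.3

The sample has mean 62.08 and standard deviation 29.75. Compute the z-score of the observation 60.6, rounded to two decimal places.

z = (60.6 − 62.08) / 29.75 = -0.05.

-0.05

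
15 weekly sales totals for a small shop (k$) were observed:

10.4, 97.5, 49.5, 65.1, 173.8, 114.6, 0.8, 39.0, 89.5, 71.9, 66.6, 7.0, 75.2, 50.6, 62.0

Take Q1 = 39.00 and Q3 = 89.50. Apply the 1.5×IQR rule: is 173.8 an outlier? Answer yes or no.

yes

IQR = Q3 − Q1 = 89.50 − 39.00 = 50.50.
Lower fence = Q1 − 1.5·IQR = 39.00 − 75.75 = -36.75.
Upper fence = Q3 + 1.5·IQR = 89.50 + 75.75 = 165.25.
173.8 lies above the upper fence.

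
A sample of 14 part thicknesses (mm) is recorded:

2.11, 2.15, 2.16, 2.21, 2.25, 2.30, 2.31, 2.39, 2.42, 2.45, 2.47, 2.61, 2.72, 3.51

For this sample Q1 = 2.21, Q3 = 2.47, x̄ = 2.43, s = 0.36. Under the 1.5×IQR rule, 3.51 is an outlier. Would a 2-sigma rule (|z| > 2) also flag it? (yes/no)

z = (3.51 − 2.43) / 0.36 = 3.00.
|z| = 3.00 > 2.

yes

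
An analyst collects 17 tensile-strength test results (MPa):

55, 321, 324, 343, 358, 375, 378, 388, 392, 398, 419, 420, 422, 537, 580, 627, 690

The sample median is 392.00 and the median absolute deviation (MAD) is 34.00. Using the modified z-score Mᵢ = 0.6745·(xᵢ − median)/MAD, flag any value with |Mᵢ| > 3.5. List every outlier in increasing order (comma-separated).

|Mᵢ| > 3.5 ⇔ |xᵢ − 392.00| > 3.5·34.00/0.6745 = 176.43.
So outliers lie outside [215.57, 568.43].
55: M = -6.69 → outlier.
580: M = 3.73 → outlier.
627: M = 4.66 → outlier.
690: M = 5.91 → outlier.

55, 580, 627, 690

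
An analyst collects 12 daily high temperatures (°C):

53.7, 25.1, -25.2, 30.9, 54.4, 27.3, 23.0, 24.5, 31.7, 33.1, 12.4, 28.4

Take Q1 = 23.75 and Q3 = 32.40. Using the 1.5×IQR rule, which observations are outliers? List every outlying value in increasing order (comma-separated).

-25.2, 53.7, 54.4

IQR = Q3 − Q1 = 32.40 − 23.75 = 8.65.
Lower fence = Q1 − 1.5·IQR = 23.75 − 12.975 = 10.775.
Upper fence = Q3 + 1.5·IQR = 32.40 + 12.975 = 45.375.
-25.2 < 10.775 → outlier.
53.7 > 45.375 → outlier.
54.4 > 45.375 → outlier.
All remaining values lie within [10.775, 45.375].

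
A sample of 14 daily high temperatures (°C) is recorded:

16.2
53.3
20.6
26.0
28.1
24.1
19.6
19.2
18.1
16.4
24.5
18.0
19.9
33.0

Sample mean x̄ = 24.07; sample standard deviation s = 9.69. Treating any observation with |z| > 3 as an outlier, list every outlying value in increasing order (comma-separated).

53.3

Cutoffs at x̄ ± 3s: 24.07 ± 3·9.69 = [-5.00, 53.14].
53.3: z = 3.02, |z| > 3 → outlier.
Every other value lies within [-5.00, 53.14].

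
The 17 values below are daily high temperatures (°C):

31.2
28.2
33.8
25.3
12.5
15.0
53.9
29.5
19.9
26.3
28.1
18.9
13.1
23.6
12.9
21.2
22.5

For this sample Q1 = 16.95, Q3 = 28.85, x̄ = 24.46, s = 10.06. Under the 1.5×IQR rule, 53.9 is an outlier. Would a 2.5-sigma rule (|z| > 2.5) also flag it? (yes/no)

yes

z = (53.9 − 24.46) / 10.06 = 2.93.
|z| = 2.93 > 2.5.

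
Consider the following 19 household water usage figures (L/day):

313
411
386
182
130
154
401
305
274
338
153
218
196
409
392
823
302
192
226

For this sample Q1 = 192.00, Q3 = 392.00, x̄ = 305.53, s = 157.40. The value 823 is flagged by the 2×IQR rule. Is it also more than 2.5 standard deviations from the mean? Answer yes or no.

yes

z = (823 − 305.53) / 157.40 = 3.29.
|z| = 3.29 > 2.5.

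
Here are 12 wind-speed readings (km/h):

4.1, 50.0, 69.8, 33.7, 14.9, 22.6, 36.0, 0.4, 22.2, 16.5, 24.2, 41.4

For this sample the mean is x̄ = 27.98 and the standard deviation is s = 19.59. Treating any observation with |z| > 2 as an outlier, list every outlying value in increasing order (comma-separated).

Cutoffs at x̄ ± 2s: 27.98 ± 2·19.59 = [-11.20, 67.16].
69.8: z = 2.13, |z| > 2 → outlier.
Every other value lies within [-11.20, 67.16].

69.8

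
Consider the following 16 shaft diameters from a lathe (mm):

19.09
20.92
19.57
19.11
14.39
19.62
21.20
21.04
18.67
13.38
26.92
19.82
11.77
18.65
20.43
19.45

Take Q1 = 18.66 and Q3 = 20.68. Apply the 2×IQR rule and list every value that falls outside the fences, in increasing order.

11.77, 13.38, 14.39, 26.92

IQR = Q3 − Q1 = 20.68 − 18.66 = 2.02.
Lower fence = Q1 − 2·IQR = 18.66 − 4.04 = 14.62.
Upper fence = Q3 + 2·IQR = 20.68 + 4.04 = 24.72.
11.77 < 14.62 → outlier.
13.38 < 14.62 → outlier.
14.39 < 14.62 → outlier.
26.92 > 24.72 → outlier.
All remaining values lie within [14.62, 24.72].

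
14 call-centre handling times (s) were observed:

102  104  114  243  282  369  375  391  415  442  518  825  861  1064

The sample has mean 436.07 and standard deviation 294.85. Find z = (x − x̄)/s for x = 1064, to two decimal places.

2.13

z = (1064 − 436.07) / 294.85 = 2.13.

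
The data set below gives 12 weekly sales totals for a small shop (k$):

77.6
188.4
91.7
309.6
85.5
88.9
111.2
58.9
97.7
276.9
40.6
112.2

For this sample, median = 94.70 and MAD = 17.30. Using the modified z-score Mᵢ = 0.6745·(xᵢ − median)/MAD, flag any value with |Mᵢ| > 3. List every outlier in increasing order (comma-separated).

188.4, 276.9, 309.6

|Mᵢ| > 3 ⇔ |xᵢ − 94.70| > 3·17.30/0.6745 = 76.95.
So outliers lie outside [17.75, 171.65].
188.4: M = 3.65 → outlier.
276.9: M = 7.10 → outlier.
309.6: M = 8.38 → outlier.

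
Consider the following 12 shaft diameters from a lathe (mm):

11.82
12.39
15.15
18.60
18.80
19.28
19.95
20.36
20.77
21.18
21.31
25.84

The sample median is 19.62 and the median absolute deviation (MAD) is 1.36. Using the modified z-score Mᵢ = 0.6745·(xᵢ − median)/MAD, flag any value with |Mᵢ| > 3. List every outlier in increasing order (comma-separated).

11.82, 12.39, 25.84

|Mᵢ| > 3 ⇔ |xᵢ − 19.62| > 3·1.36/0.6745 = 6.05.
So outliers lie outside [13.57, 25.67].
11.82: M = -3.87 → outlier.
12.39: M = -3.59 → outlier.
25.84: M = 3.08 → outlier.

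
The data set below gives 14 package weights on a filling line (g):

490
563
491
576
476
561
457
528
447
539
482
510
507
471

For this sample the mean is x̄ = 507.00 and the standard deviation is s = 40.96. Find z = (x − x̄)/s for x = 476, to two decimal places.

z = (476 − 507.00) / 40.96 = -0.76.

-0.76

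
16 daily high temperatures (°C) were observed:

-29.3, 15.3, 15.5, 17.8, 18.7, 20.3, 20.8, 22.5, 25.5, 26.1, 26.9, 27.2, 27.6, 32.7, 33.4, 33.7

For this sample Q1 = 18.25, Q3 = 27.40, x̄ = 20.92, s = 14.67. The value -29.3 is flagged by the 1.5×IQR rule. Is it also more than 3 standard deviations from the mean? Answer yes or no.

yes

z = (-29.3 − 20.92) / 14.67 = -3.42.
|z| = 3.42 > 3.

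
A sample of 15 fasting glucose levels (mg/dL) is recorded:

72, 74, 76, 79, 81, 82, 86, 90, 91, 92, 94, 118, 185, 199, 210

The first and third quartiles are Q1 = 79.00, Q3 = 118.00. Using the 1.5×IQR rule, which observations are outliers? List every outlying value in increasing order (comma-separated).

IQR = Q3 − Q1 = 118.00 − 79.00 = 39.00.
Lower fence = Q1 − 1.5·IQR = 79.00 − 58.50 = 20.50.
Upper fence = Q3 + 1.5·IQR = 118.00 + 58.50 = 176.50.
185 > 176.50 → outlier.
199 > 176.50 → outlier.
210 > 176.50 → outlier.
All remaining values lie within [20.50, 176.50].

185, 199, 210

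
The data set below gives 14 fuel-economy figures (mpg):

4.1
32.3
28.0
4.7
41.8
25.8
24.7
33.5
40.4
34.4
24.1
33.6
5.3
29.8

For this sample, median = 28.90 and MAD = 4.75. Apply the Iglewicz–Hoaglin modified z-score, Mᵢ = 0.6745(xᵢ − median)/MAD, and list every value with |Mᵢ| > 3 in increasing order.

4.1, 4.7, 5.3

|Mᵢ| > 3 ⇔ |xᵢ − 28.90| > 3·4.75/0.6745 = 21.13.
So outliers lie outside [7.77, 50.03].
4.1: M = -3.52 → outlier.
4.7: M = -3.44 → outlier.
5.3: M = -3.35 → outlier.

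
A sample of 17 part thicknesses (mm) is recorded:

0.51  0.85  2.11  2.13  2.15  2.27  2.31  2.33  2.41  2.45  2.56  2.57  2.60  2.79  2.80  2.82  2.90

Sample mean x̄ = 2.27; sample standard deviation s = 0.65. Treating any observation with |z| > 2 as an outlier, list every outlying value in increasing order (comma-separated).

Cutoffs at x̄ ± 2s: 2.27 ± 2·0.65 = [0.97, 3.57].
0.51: z = -2.71, |z| > 2 → outlier.
0.85: z = -2.18, |z| > 2 → outlier.
Every other value lies within [0.97, 3.57].

0.51, 0.85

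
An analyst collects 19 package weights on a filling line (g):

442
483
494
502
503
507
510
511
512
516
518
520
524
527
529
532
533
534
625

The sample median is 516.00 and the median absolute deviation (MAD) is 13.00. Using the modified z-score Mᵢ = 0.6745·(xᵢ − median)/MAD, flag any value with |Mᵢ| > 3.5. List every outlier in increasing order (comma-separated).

442, 625

|Mᵢ| > 3.5 ⇔ |xᵢ − 516.00| > 3.5·13.00/0.6745 = 67.46.
So outliers lie outside [448.54, 583.46].
442: M = -3.84 → outlier.
625: M = 5.66 → outlier.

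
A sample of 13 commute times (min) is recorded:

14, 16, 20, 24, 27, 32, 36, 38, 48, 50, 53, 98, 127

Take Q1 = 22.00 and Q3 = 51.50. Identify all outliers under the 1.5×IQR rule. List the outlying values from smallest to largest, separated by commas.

IQR = Q3 − Q1 = 51.50 − 22.00 = 29.50.
Lower fence = Q1 − 1.5·IQR = 22.00 − 44.25 = -22.25.
Upper fence = Q3 + 1.5·IQR = 51.50 + 44.25 = 95.75.
98 > 95.75 → outlier.
127 > 95.75 → outlier.
All remaining values lie within [-22.25, 95.75].

98, 127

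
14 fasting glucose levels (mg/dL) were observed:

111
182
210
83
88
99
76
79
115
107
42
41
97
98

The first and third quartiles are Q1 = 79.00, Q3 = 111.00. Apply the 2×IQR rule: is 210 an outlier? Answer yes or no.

yes

IQR = Q3 − Q1 = 111.00 − 79.00 = 32.00.
Lower fence = Q1 − 2·IQR = 79.00 − 64.00 = 15.00.
Upper fence = Q3 + 2·IQR = 111.00 + 64.00 = 175.00.
210 lies above the upper fence.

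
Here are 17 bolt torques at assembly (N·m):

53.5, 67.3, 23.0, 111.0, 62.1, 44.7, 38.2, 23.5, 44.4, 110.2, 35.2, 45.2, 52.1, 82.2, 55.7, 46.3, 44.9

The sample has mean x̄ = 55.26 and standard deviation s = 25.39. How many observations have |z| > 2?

Cutoffs: x̄ ± 2s = [4.48, 106.04].
Outside the cutoffs: 110.2, 111.0.

2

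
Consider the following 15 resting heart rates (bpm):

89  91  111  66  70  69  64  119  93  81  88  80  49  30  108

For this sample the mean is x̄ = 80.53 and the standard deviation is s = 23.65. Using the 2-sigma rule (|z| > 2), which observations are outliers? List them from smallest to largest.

30

Cutoffs at x̄ ± 2s: 80.53 ± 2·23.65 = [33.23, 127.83].
30: z = -2.14, |z| > 2 → outlier.
Every other value lies within [33.23, 127.83].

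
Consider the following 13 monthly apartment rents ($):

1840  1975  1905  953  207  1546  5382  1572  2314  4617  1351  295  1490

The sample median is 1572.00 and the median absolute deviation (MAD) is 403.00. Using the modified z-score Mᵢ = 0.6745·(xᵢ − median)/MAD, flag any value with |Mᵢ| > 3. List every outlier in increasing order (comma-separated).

|Mᵢ| > 3 ⇔ |xᵢ − 1572.00| > 3·403.00/0.6745 = 1792.44.
So outliers lie outside [-220.44, 3364.44].
4617: M = 5.10 → outlier.
5382: M = 6.38 → outlier.

4617, 5382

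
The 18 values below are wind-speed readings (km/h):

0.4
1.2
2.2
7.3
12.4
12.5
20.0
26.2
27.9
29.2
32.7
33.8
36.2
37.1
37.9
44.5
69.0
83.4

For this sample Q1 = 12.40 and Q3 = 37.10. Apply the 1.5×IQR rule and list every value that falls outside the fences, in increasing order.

83.4

IQR = Q3 − Q1 = 37.10 − 12.40 = 24.70.
Lower fence = Q1 − 1.5·IQR = 12.40 − 37.05 = -24.65.
Upper fence = Q3 + 1.5·IQR = 37.10 + 37.05 = 74.15.
83.4 > 74.15 → outlier.
All remaining values lie within [-24.65, 74.15].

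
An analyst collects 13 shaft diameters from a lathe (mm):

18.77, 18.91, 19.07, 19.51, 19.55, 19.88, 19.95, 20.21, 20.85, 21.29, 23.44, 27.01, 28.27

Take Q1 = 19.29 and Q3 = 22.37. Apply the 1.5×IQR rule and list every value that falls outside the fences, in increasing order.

IQR = Q3 − Q1 = 22.37 − 19.29 = 3.08.
Lower fence = Q1 − 1.5·IQR = 19.29 − 4.62 = 14.67.
Upper fence = Q3 + 1.5·IQR = 22.37 + 4.62 = 26.99.
27.01 > 26.99 → outlier.
28.27 > 26.99 → outlier.
All remaining values lie within [14.67, 26.99].

27.01, 28.27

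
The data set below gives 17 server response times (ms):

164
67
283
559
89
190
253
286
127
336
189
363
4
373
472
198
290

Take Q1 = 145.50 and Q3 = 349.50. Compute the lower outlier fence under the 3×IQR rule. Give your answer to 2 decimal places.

-466.50

IQR = Q3 − Q1 = 349.50 − 145.50 = 204.00.
Lower fence = Q1 − 3·IQR = 145.50 − 612.00 = -466.50.
Upper fence = Q3 + 3·IQR = 349.50 + 612.00 = 961.50.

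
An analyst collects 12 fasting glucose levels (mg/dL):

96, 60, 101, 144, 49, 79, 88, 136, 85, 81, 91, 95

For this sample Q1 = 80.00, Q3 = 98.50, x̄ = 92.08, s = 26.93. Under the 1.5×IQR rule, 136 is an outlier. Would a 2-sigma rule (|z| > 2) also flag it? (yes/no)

no

z = (136 − 92.08) / 26.93 = 1.63.
|z| = 1.63 ≤ 2.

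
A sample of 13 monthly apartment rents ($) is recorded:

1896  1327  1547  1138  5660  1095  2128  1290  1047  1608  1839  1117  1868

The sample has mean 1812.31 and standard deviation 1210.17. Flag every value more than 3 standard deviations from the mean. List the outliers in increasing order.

5660

Cutoffs at x̄ ± 3s: 1812.31 ± 3·1210.17 = [-1818.20, 5442.82].
5660: z = 3.18, |z| > 3 → outlier.
Every other value lies within [-1818.20, 5442.82].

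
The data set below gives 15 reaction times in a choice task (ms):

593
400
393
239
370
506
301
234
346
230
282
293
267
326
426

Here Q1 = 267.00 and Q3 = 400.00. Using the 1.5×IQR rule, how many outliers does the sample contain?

0

IQR = 133.00; fences at 267.00 − 199.50 = 67.50 and 400.00 + 199.50 = 599.50.
Every value lies within the cutoffs.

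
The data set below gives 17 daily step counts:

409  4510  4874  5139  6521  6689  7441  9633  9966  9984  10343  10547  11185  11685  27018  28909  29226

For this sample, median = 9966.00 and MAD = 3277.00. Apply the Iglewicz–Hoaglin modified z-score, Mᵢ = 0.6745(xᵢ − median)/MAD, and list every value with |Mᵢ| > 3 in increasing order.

|Mᵢ| > 3 ⇔ |xᵢ − 9966.00| > 3·3277.00/0.6745 = 14575.24.
So outliers lie outside [-4609.24, 24541.24].
27018: M = 3.51 → outlier.
28909: M = 3.90 → outlier.
29226: M = 3.96 → outlier.

27018, 28909, 29226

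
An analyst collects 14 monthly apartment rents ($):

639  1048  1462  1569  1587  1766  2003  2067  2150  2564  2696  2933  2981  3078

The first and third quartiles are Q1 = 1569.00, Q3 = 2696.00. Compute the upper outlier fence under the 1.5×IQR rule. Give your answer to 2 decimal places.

4386.50

IQR = Q3 − Q1 = 2696.00 − 1569.00 = 1127.00.
Lower fence = Q1 − 1.5·IQR = 1569.00 − 1690.50 = -121.50.
Upper fence = Q3 + 1.5·IQR = 2696.00 + 1690.50 = 4386.50.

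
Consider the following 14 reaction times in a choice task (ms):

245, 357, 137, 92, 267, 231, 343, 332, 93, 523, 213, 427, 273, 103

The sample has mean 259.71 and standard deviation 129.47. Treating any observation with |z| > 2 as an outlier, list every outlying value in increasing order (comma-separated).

Cutoffs at x̄ ± 2s: 259.71 ± 2·129.47 = [0.77, 518.65].
523: z = 2.03, |z| > 2 → outlier.
Every other value lies within [0.77, 518.65].

523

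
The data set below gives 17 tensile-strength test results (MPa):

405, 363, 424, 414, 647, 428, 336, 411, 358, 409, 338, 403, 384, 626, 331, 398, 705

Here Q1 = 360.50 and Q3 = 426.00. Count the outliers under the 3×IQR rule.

3

IQR = 65.50; fences at 360.50 − 196.50 = 164.00 and 426.00 + 196.50 = 622.50.
Outside the cutoffs: 626, 647, 705.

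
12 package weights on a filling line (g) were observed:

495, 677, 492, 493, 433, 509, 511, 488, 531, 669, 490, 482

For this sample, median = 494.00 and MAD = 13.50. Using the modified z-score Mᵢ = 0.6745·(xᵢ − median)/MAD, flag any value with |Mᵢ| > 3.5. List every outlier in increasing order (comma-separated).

|Mᵢ| > 3.5 ⇔ |xᵢ − 494.00| > 3.5·13.50/0.6745 = 70.05.
So outliers lie outside [423.95, 564.05].
669: M = 8.74 → outlier.
677: M = 9.14 → outlier.

669, 677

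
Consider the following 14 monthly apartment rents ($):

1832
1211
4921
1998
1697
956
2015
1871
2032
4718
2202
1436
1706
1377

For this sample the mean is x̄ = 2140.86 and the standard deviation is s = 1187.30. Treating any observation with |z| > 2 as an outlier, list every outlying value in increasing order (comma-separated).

Cutoffs at x̄ ± 2s: 2140.86 ± 2·1187.30 = [-233.74, 4515.46].
4718: z = 2.17, |z| > 2 → outlier.
4921: z = 2.34, |z| > 2 → outlier.
Every other value lies within [-233.74, 4515.46].

4718, 4921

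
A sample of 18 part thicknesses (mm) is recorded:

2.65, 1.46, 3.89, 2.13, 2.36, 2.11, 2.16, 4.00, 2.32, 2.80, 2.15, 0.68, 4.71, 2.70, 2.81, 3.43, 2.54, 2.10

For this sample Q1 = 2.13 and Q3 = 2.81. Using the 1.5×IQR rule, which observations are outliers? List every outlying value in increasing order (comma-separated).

0.68, 3.89, 4.00, 4.71

IQR = Q3 − Q1 = 2.81 − 2.13 = 0.68.
Lower fence = Q1 − 1.5·IQR = 2.13 − 1.02 = 1.11.
Upper fence = Q3 + 1.5·IQR = 2.81 + 1.02 = 3.83.
0.68 < 1.11 → outlier.
3.89 > 3.83 → outlier.
4.00 > 3.83 → outlier.
4.71 > 3.83 → outlier.
All remaining values lie within [1.11, 3.83].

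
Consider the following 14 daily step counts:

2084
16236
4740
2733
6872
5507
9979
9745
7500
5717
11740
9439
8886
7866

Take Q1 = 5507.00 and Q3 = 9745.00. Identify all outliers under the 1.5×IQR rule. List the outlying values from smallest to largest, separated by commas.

IQR = Q3 − Q1 = 9745.00 − 5507.00 = 4238.00.
Lower fence = Q1 − 1.5·IQR = 5507.00 − 6357.00 = -850.00.
Upper fence = Q3 + 1.5·IQR = 9745.00 + 6357.00 = 16102.00.
16236 > 16102.00 → outlier.
All remaining values lie within [-850.00, 16102.00].

16236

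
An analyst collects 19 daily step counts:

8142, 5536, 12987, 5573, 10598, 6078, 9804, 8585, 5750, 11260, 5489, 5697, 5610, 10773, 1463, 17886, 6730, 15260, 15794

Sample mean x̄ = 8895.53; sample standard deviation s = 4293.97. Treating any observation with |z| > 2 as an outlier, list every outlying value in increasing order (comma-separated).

17886

Cutoffs at x̄ ± 2s: 8895.53 ± 2·4293.97 = [307.59, 17483.47].
17886: z = 2.09, |z| > 2 → outlier.
Every other value lies within [307.59, 17483.47].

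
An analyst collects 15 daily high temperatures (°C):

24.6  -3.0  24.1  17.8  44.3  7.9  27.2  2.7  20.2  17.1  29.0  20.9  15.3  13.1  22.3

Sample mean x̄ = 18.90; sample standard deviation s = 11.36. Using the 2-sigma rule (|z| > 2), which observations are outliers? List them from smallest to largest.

Cutoffs at x̄ ± 2s: 18.90 ± 2·11.36 = [-3.82, 41.62].
44.3: z = 2.24, |z| > 2 → outlier.
Every other value lies within [-3.82, 41.62].

44.3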